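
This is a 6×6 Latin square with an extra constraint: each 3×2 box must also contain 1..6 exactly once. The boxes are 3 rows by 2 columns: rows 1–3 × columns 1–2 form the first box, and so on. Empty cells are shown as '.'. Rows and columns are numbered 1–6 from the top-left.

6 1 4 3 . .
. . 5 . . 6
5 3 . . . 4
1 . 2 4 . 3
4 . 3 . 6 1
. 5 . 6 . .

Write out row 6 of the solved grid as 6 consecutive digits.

r2c1 = 2: row 2 has {5,6}; col 1 has {1,4,5,6}; box has {1,3,5,6} → only 2 remains.
r2c2 = 4: row 2 has {2,5,6}; col 2 has {1,3,5}; box has {1,2,3,5,6} → only 4 remains.
r2c4 = 1: row 2 has {2,4,5,6}; col 4 has {3,4,6}; box has {3,4,5} → only 1 remains.
r2c5 = 3: row 2 has {1,2,4,5,6}; col 5 has {6}; box has {4,6} → only 3 remains.
r3c3 = 6: row 3 has {3,4,5}; col 3 has {2,3,4,5}; box has {1,3,4,5} → only 6 remains.
r3c4 = 2: row 3 has {3,4,5,6}; col 4 has {1,3,4,6}; box has {1,3,4,5,6} → only 2 remains.
r3c5 = 1: row 3 has {2,3,4,5,6}; col 5 has {3,6}; box has {3,4,6} → only 1 remains.
r4c2 = 6: row 4 has {1,2,3,4}; col 2 has {1,3,4,5}; box has {1,4,5} → only 6 remains.
r4c5 = 5: row 4 has {1,2,3,4,6}; col 5 has {1,3,6}; box has {1,3,6} → only 5 remains.
r5c2 = 2: row 5 has {1,3,4,6}; col 2 has {1,3,4,5,6}; box has {1,4,5,6} → only 2 remains.
r5c4 = 5: row 5 has {1,2,3,4,6}; col 4 has {1,2,3,4,6}; box has {2,3,4,6} → only 5 remains.
r6c1 = 3: row 6 has {5,6}; col 1 has {1,2,4,5,6}; box has {1,2,4,5,6} → only 3 remains.
r6c3 = 1: row 6 has {3,5,6}; col 3 has {2,3,4,5,6}; box has {2,3,4,5,6} → only 1 remains.
r6c6 = 2: row 6 has {1,3,5,6}; col 6 has {1,3,4,6}; box has {1,3,5,6} → only 2 remains.
r1c5 = 2: row 1 has {1,3,4,6}; col 5 has {1,3,5,6}; box has {1,3,4,6} → only 2 remains.
r1c6 = 5: row 1 has {1,2,3,4,6}; col 6 has {1,2,3,4,6}; box has {1,2,3,4,6} → only 5 remains.
r6c5 = 4: row 6 has {1,2,3,5,6}; col 5 has {1,2,3,5,6}; box has {1,2,3,5,6} → only 4 remains.

351642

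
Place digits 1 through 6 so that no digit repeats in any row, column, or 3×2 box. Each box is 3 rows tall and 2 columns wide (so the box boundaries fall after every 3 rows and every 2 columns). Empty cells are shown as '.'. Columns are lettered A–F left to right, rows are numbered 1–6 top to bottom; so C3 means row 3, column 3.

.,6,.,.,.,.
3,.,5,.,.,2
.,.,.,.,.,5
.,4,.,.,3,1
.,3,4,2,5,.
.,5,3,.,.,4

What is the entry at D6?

1

F1 = 3: row 1 has {6}; col 6 has {1,2,4,5}; box has {2,5} → only 3 remains.
B2 = 1: row 2 has {2,3,5}; col 2 has {3,4,5,6}; box has {3,6} → only 1 remains.
B3 = 2: row 3 has {5}; col 2 has {1,3,4,5,6}; box has {1,3,6} → only 2 remains.
C4 = 6: row 4 has {1,3,4}; col 3 has {3,4,5}; box has {2,3,4} → only 6 remains.
D4 = 5: row 4 has {1,3,4,6}; col 4 has {2}; box has {2,3,4,6} → only 5 remains.
F5 = 6: row 5 has {2,3,4,5}; col 6 has {1,2,3,4,5}; box has {1,3,4,5} → only 6 remains.
D6 = 1: row 6 has {3,4,5}; col 4 has {2,5}; box has {2,3,4,5,6} → only 1 remains.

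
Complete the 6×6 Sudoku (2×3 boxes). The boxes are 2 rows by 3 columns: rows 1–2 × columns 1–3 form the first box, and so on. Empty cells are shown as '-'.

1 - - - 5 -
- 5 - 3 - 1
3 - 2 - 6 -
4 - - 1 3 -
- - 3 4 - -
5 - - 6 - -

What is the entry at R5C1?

6

R1C4 = 2 (sole candidate).
R2C5 = 4 (sole candidate).
R3C2 = 1 (sole candidate).
R3C4 = 5 (sole candidate).
R3C6 = 4 (sole candidate).
R4C2 = 6 (sole candidate).
R4C3 = 5 (sole candidate).
R4C6 = 2 (sole candidate).
R5C2 = 2 (sole candidate).
R5C5 = 1 (sole candidate).
R5C6 = 5 (sole candidate).
R6C2 = 4 (sole candidate).
R6C3 = 1 (sole candidate).
R6C5 = 2 (sole candidate).
R6C6 = 3 (sole candidate).
R1C2 = 3 (sole candidate).
R1C6 = 6 (sole candidate).
R2C3 = 6 (sole candidate).
R5C1 = 6: row 5 has {1,2,3,4,5}; col 1 has {1,3,4,5}; box has {1,2,3,4,5} → only 6 remains.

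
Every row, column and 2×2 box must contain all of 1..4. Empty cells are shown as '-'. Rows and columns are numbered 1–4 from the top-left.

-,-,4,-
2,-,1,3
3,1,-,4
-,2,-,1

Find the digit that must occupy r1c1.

r1c1 = 1: row 1 has {4}; col 1 has {2,3}; box has {2} → only 1 remains.

1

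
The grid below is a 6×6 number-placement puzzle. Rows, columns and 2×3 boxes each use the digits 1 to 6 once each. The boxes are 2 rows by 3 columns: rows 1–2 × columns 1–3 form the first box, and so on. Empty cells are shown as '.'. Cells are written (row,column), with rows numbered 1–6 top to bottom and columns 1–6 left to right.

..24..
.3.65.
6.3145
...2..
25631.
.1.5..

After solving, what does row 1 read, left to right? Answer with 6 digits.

562431

(1,2) = 6: row 1 has {2,4}; col 2 has {1,3,5}; box has {2,3} → only 6 remains.
(1,5) = 3: row 1 has {2,4,6}; col 5 has {1,4,5}; box has {4,5,6} → only 3 remains.
(1,6) = 1: row 1 has {2,3,4,6}; col 6 has {5}; box has {3,4,5,6} → only 1 remains.
(2,6) = 2: row 2 has {3,5,6}; col 6 has {1,5}; box has {1,3,4,5,6} → only 2 remains.
(3,2) = 2: row 3 has {1,3,4,5,6}; col 2 has {1,3,5,6}; box has {3,6} → only 2 remains.
(4,2) = 4: row 4 has {2}; col 2 has {1,2,3,5,6}; box has {2,3,6} → only 4 remains.
(4,5) = 6: row 4 has {2,4}; col 5 has {1,3,4,5}; box has {1,2,4,5} → only 6 remains.
(4,6) = 3: row 4 has {2,4,6}; col 6 has {1,2,5}; box has {1,2,4,5,6} → only 3 remains.
(5,6) = 4: row 5 has {1,2,3,5,6}; col 6 has {1,2,3,5}; box has {1,3,5} → only 4 remains.
(6,3) = 4: row 6 has {1,5}; col 3 has {2,3,6}; box has {1,2,5,6} → only 4 remains.
(6,5) = 2: row 6 has {1,4,5}; col 5 has {1,3,4,5,6}; box has {1,3,4,5} → only 2 remains.
(6,6) = 6: row 6 has {1,2,4,5}; col 6 has {1,2,3,4,5}; box has {1,2,3,4,5} → only 6 remains.
(1,1) = 5: row 1 has {1,2,3,4,6}; col 1 has {2,6}; box has {2,3,6} → only 5 remains.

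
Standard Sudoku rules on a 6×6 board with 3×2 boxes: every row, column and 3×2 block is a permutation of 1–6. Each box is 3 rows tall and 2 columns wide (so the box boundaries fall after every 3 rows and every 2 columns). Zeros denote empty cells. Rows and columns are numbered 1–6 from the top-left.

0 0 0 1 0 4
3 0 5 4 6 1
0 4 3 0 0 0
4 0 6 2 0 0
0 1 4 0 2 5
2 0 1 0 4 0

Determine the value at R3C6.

2

R1C3 = 2: row 1 has {1,4}; col 3 has {1,3,4,5,6}; box has {1,3,4,5} → only 2 remains.
R2C2 = 2: row 2 has {1,3,4,5,6}; col 2 has {1,4}; box has {3,4} → only 2 remains.
R3C4 = 6: row 3 has {3,4}; col 4 has {1,2,4}; box has {1,2,3,4,5} → only 6 remains.
R3C5 = 5: row 3 has {3,4,6}; col 5 has {2,4,6}; box has {1,4,6} → only 5 remains.
R3C6 = 2: row 3 has {3,4,5,6}; col 6 has {1,4,5}; box has {1,4,5,6} → only 2 remains.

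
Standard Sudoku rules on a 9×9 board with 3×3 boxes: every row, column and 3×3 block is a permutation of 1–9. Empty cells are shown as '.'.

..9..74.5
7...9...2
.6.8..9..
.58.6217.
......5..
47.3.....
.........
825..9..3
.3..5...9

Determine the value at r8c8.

4

r4c9 = 4 (sole candidate).
r4c4 = 9 (sole candidate).
r4c1 = 3 (sole candidate).
r3c9 = 7 (hidden single in row 3).
r5c8 = 3 (hidden single in row 5).
r3c8 = 1 (sole candidate).
r1c5 = 3 (hidden single in row 1).
r3c3 = 3 (hidden single in row 3).
r2c7 = 3 (hidden single in row 2).
r6c6 = 5 (hidden single in row 6).
r6c8 = 9 (hidden single in row 6).
r3c6 = 4 (sole candidate).
r3c5 = 2 (sole candidate).
r3c1 = 5 (sole candidate).
r1c1 = 2 (hidden single in row 1).
r2c4 = 5 (hidden single in row 2).
r5c3 = 2 (hidden single in row 5).
r6c7 = 2 (hidden single in row 6).
r7c6 = 3 (hidden single in row 7).
r7c8 = 5 (hidden single in row 7).
r7c4 = 2 (hidden single in row 7).
r9c8 = 2 (hidden single in row 9).
r8c8 = 4: in column 8, 4 can only go here (every other open cell in that column sees a 4).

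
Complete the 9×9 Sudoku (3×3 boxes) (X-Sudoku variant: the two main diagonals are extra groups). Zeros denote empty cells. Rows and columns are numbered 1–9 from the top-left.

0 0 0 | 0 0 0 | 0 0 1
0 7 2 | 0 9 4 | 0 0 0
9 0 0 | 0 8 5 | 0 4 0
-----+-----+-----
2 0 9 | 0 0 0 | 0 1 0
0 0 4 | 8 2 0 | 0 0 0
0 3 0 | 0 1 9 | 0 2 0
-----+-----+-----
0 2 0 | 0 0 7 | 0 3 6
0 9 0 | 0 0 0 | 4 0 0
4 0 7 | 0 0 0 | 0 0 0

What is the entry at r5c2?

r1c2 = 4 (hidden single in row 1).
r6c9 = 4 (hidden single in row 6).
r7c4 = 9 (hidden single in row 7).
r7c5 = 4 (hidden single in row 7).
r4c4 = 4 (hidden single in row 4).
r8c9 = 7 (hidden single in row 8).
r3c9 = 2 (hidden single in column 9).
r5c9 = 9 (hidden single in column 9).
r9c7 = 2 (hidden single in column 7).
r9c8 = 9 (hidden single in row 9).
r1c7 = 9 (hidden single in row 1).
r7c7 = 1 (hidden single in column 7).
r8c3 = 1 (hidden single in column 3).
r9c6 = 1 (hidden single in column 6).
r8c6 = 8 (hidden single in column 6).
r8c8 = 5 (sole candidate).
r9c9 = 8 (sole candidate).
r1c3 = 5 (hidden single in row 1).
r7c3 = 8 (sole candidate).
r2c8 = 6 (sole candidate).
r4c6 = 3 (sole candidate).
r4c9 = 5 (sole candidate).
r5c6 = 6 (sole candidate).
r5c8 = 7 (sole candidate).
r6c3 = 6 (sole candidate).
r6c7 = 8 (sole candidate).
r7c1 = 5 (sole candidate).
r9c2 = 6 (sole candidate).
r1c6 = 2 (sole candidate).
r1c8 = 8 (sole candidate).
r2c9 = 3 (sole candidate).
r3c2 = 1 (sole candidate).
r3c3 = 3 (sole candidate).
r3c7 = 7 (sole candidate).
r4c2 = 8 (sole candidate).
r4c5 = 7 (sole candidate).
r4c7 = 6 (sole candidate).
r5c1 = 1 (sole candidate).
r5c2 = 5: row 5 has {1,2,4,6,7,8,9}; col 2 has {1,2,3,4,6,7,8,9}; box has {1,2,3,4,6,8,9} → only 5 remains.

5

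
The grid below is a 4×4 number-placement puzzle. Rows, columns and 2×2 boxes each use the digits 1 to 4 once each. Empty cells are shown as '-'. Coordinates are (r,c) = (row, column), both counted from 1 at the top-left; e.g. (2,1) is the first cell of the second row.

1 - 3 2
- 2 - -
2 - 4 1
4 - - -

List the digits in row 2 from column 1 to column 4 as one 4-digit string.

3214

(1,2) = 4 (sole candidate).
(2,1) = 3: row 2 has {2}; col 1 has {1,2,4}; box has {1,2,4} → only 3 remains.
(2,3) = 1: row 2 has {2,3}; col 3 has {3,4}; box has {2,3} → only 1 remains.
(2,4) = 4: row 2 has {1,2,3}; col 4 has {1,2}; box has {1,2,3} → only 4 remains.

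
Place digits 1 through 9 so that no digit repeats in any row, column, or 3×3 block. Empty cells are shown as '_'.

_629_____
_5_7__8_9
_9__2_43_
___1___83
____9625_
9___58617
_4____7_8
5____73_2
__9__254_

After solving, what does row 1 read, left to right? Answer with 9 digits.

862943175

R1C7 = 1: row 1 has {2,6,9}; col 7 has {2,3,4,5,6,7,8}; box has {3,4,8,9} → only 1 remains.
R1C8 = 7: row 1 has {1,2,6,9}; col 8 has {1,3,4,5,8}; box has {1,3,4,8,9} → only 7 remains.
R1C9 = 5: row 1 has {1,2,6,7,9}; col 9 has {2,3,7,8,9}; box has {1,3,4,7,8,9} → only 5 remains.
R3C9 = 6: row 3 has {2,3,4,9}; col 9 has {2,3,5,7,8,9}; box has {1,3,4,5,7,8,9} → only 6 remains.
R4C6 = 4: row 4 has {1,3,8}; col 6 has {2,6,7,8}; box has {1,5,6,8,9} → only 4 remains.
R4C7 = 9: row 4 has {1,3,4,8}; col 7 has {1,2,3,4,5,6,7,8}; box has {1,2,3,5,6,7,8} → only 9 remains.
R5C4 = 3: row 5 has {2,5,6,9}; col 4 has {1,7,9}; box has {1,4,5,6,8,9} → only 3 remains.
R5C9 = 4: row 5 has {2,3,5,6,9}; col 9 has {2,3,5,6,7,8,9}; box has {1,2,3,5,6,7,8,9} → only 4 remains.
R6C4 = 2: row 6 has {1,5,6,7,8,9}; col 4 has {1,3,7,9}; box has {1,3,4,5,6,8,9} → only 2 remains.
R9C9 = 1: row 9 has {2,4,5,9}; col 9 has {2,3,4,5,6,7,8,9}; box has {2,3,4,5,7,8} → only 1 remains.
R1C6 = 3: row 1 has {1,2,5,6,7,9}; col 6 has {2,4,6,7,8}; box has {2,7,9} → only 3 remains.
R2C6 = 1: row 2 has {5,7,8,9}; col 6 has {2,3,4,6,7,8}; box has {2,3,7,9} → only 1 remains.
R2C8 = 2: row 2 has {1,5,7,8,9}; col 8 has {1,3,4,5,7,8}; box has {1,3,4,5,6,7,8,9} → only 2 remains.
R3C6 = 5: row 3 has {2,3,4,6,9}; col 6 has {1,2,3,4,6,7,8}; box has {1,2,3,7,9} → only 5 remains.
R4C5 = 7: row 4 has {1,3,4,8,9}; col 5 has {2,5,9}; box has {1,2,3,4,5,6,8,9} → only 7 remains.
R6C2 = 3: row 6 has {1,2,5,6,7,8,9}; col 2 has {4,5,6,9}; box has {9} → only 3 remains.
R6C3 = 4: row 6 has {1,2,3,5,6,7,8,9}; col 3 has {2,9}; box has {3,9} → only 4 remains.
R7C6 = 9: row 7 has {4,7,8}; col 6 has {1,2,3,4,5,6,7,8}; box has {2,7} → only 9 remains.
R7C8 = 6: row 7 has {4,7,8,9}; col 8 has {1,2,3,4,5,7,8}; box has {1,2,3,4,5,7,8} → only 6 remains.
R8C8 = 9: row 8 has {2,3,5,7}; col 8 has {1,2,3,4,5,6,7,8}; box has {1,2,3,4,5,6,7,8} → only 9 remains.
R2C3 = 3: row 2 has {1,2,5,7,8,9}; col 3 has {2,4,9}; box has {2,5,6,9} → only 3 remains.
R3C4 = 8: row 3 has {2,3,4,5,6,9}; col 4 has {1,2,3,7,9}; box has {1,2,3,5,7,9} → only 8 remains.
R4C2 = 2: row 4 has {1,3,4,7,8,9}; col 2 has {3,4,5,6,9}; box has {3,4,9} → only 2 remains.
R7C3 = 1: row 7 has {4,6,7,8,9}; col 3 has {2,3,4,9}; box has {4,5,9} → only 1 remains.
R7C4 = 5: row 7 has {1,4,6,7,8,9}; col 4 has {1,2,3,7,8,9}; box has {2,7,9} → only 5 remains.
R7C5 = 3: row 7 has {1,4,5,6,7,8,9}; col 5 has {2,5,7,9}; box has {2,5,7,9} → only 3 remains.
R8C2 = 8: row 8 has {2,3,5,7,9}; col 2 has {2,3,4,5,6,9}; box has {1,4,5,9} → only 8 remains.
R8C3 = 6: row 8 has {2,3,5,7,8,9}; col 3 has {1,2,3,4,9}; box has {1,4,5,8,9} → only 6 remains.
R8C4 = 4: row 8 has {2,3,5,6,7,8,9}; col 4 has {1,2,3,5,7,8,9}; box has {2,3,5,7,9} → only 4 remains.
R8C5 = 1: row 8 has {2,3,4,5,6,7,8,9}; col 5 has {2,3,5,7,9}; box has {2,3,4,5,7,9} → only 1 remains.
R9C2 = 7: row 9 has {1,2,4,5,9}; col 2 has {2,3,4,5,6,8,9}; box has {1,4,5,6,8,9} → only 7 remains.
R9C4 = 6: row 9 has {1,2,4,5,7,9}; col 4 has {1,2,3,4,5,7,8,9}; box has {1,2,3,4,5,7,9} → only 6 remains.
R9C5 = 8: row 9 has {1,2,4,5,6,7,9}; col 5 has {1,2,3,5,7,9}; box has {1,2,3,4,5,6,7,9} → only 8 remains.
R1C5 = 4: row 1 has {1,2,3,5,6,7,9}; col 5 has {1,2,3,5,7,8,9}; box has {1,2,3,5,7,8,9} → only 4 remains.
R2C1 = 4: row 2 has {1,2,3,5,7,8,9}; col 1 has {5,9}; box has {2,3,5,6,9} → only 4 remains.
R2C5 = 6: row 2 has {1,2,3,4,5,7,8,9}; col 5 has {1,2,3,4,5,7,8,9}; box has {1,2,3,4,5,7,8,9} → only 6 remains.
R3C3 = 7: row 3 has {2,3,4,5,6,8,9}; col 3 has {1,2,3,4,6,9}; box has {2,3,4,5,6,9} → only 7 remains.
R4C1 = 6: row 4 has {1,2,3,4,7,8,9}; col 1 has {4,5,9}; box has {2,3,4,9} → only 6 remains.
R4C3 = 5: row 4 has {1,2,3,4,6,7,8,9}; col 3 has {1,2,3,4,6,7,9}; box has {2,3,4,6,9} → only 5 remains.
R5C2 = 1: row 5 has {2,3,4,5,6,9}; col 2 has {2,3,4,5,6,7,8,9}; box has {2,3,4,5,6,9} → only 1 remains.
R5C3 = 8: row 5 has {1,2,3,4,5,6,9}; col 3 has {1,2,3,4,5,6,7,9}; box has {1,2,3,4,5,6,9} → only 8 remains.
R7C1 = 2: row 7 has {1,3,4,5,6,7,8,9}; col 1 has {4,5,6,9}; box has {1,4,5,6,7,8,9} → only 2 remains.
R9C1 = 3: row 9 has {1,2,4,5,6,7,8,9}; col 1 has {2,4,5,6,9}; box has {1,2,4,5,6,7,8,9} → only 3 remains.
R1C1 = 8: row 1 has {1,2,3,4,5,6,7,9}; col 1 has {2,3,4,5,6,9}; box has {2,3,4,5,6,7,9} → only 8 remains.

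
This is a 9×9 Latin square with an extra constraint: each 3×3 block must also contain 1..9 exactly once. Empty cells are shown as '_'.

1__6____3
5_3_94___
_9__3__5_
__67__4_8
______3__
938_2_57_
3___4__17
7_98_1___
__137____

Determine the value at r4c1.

r4c1 = 2: row 4 has {4,6,7,8}; col 1 has {1,3,5,7,9}; box has {3,6,8,9} → only 2 remains.

2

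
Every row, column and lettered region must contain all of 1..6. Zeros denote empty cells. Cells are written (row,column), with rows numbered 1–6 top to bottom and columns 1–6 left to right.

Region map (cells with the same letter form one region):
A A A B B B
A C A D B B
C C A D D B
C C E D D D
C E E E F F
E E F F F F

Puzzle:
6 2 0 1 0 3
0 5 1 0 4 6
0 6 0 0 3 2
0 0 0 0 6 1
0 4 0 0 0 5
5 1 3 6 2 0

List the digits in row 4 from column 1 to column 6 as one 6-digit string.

(1,5) = 5: row 1 has {1,2,3,6}; col 5 has {2,3,4,6}; region has {1,2,3,4,6} → only 5 remains.
(2,1) = 3: row 2 has {1,4,5,6}; col 1 has {5,6}; region has {1,2,6} → only 3 remains.
(2,4) = 2: row 2 has {1,3,4,5,6}; col 4 has {1,6}; region has {1,3,6} → only 2 remains.
(4,2) = 3: row 4 has {1,6}; col 2 has {1,2,4,5,6}; region has {5,6} → only 3 remains.
(4,3) = 2: row 4 has {1,3,6}; col 3 has {1,3}; region has {1,4,5} → only 2 remains.
(5,3) = 6: row 5 has {4,5}; col 3 has {1,2,3}; region has {1,2,4,5} → only 6 remains.
(5,4) = 3: row 5 has {4,5,6}; col 4 has {1,2,6}; region has {1,2,4,5,6} → only 3 remains.
(5,5) = 1: row 5 has {3,4,5,6}; col 5 has {2,3,4,5,6}; region has {2,3,5,6} → only 1 remains.
(6,6) = 4: row 6 has {1,2,3,5,6}; col 6 has {1,2,3,5,6}; region has {1,2,3,5,6} → only 4 remains.
(1,3) = 4: row 1 has {1,2,3,5,6}; col 3 has {1,2,3,6}; region has {1,2,3,6} → only 4 remains.
(3,3) = 5: row 3 has {2,3,6}; col 3 has {1,2,3,4,6}; region has {1,2,3,4,6} → only 5 remains.
(3,4) = 4: row 3 has {2,3,5,6}; col 4 has {1,2,3,6}; region has {1,2,3,6} → only 4 remains.
(4,1) = 4: row 4 has {1,2,3,6}; col 1 has {3,5,6}; region has {3,5,6} → only 4 remains.
(4,4) = 5: row 4 has {1,2,3,4,6}; col 4 has {1,2,3,4,6}; region has {1,2,3,4,6} → only 5 remains.

432561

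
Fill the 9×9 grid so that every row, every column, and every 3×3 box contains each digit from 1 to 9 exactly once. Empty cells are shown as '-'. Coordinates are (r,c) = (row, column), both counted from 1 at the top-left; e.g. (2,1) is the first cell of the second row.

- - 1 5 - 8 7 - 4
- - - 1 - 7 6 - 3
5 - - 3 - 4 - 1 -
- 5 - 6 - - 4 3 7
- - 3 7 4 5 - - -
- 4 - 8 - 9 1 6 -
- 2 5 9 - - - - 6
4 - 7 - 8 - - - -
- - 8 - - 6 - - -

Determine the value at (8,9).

(6,3) = 2 (sole candidate).
(6,5) = 3 (sole candidate).
(6,9) = 5 (sole candidate).
(8,4) = 2 (sole candidate).
(9,4) = 4 (sole candidate).
(4,3) = 9 (sole candidate).
(6,1) = 7 (sole candidate).
(2,3) = 4 (sole candidate).
(3,3) = 6 (sole candidate).
(1,5) = 6 (hidden single in row 1).
(2,8) = 5 (hidden single in row 2).
(8,8) = 9 (sole candidate).
(8,9) = 1: row 8 has {2,4,7,8,9}; col 9 has {3,4,5,6,7}; box has {6,9} → only 1 remains.

1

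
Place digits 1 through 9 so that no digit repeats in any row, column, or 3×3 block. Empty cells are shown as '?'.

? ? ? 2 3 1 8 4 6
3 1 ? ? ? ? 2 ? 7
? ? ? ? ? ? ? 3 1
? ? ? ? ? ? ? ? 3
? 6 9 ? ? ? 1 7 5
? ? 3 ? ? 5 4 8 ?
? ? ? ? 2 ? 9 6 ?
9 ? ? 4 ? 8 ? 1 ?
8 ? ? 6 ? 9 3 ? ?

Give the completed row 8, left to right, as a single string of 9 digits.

936458712

r3c7 = 5: row 3 has {1,3}; col 7 has {1,2,3,4,8,9}; box has {1,2,3,4,6,7,8} → only 5 remains.
r4c7 = 6: row 4 has {3}; col 7 has {1,2,3,4,5,8,9}; box has {1,3,4,5,7,8} → only 6 remains.
r8c7 = 7: row 8 has {1,4,8,9}; col 7 has {1,2,3,4,5,6,8,9}; box has {1,3,6,9} → only 7 remains.
r8c9 = 2: row 8 has {1,4,7,8,9}; col 9 has {1,3,5,6,7}; box has {1,3,6,7,9} → only 2 remains.
r9c8 = 5: row 9 has {3,6,8,9}; col 8 has {1,3,4,6,7,8}; box has {1,2,3,6,7,9} → only 5 remains.
r9c9 = 4: row 9 has {3,5,6,8,9}; col 9 has {1,2,3,5,6,7}; box has {1,2,3,5,6,7,9} → only 4 remains.
r2c8 = 9: row 2 has {1,2,3,7}; col 8 has {1,3,4,5,6,7,8}; box has {1,2,3,4,5,6,7,8} → only 9 remains.
r4c8 = 2: row 4 has {3,6}; col 8 has {1,3,4,5,6,7,8,9}; box has {1,3,4,5,6,7,8} → only 2 remains.
r6c9 = 9: row 6 has {3,4,5,8}; col 9 has {1,2,3,4,5,6,7}; box has {1,2,3,4,5,6,7,8} → only 9 remains.
r7c9 = 8: row 7 has {2,6,9}; col 9 has {1,2,3,4,5,6,7,9}; box has {1,2,3,4,5,6,7,9} → only 8 remains.
r8c5 = 5: row 8 has {1,2,4,7,8,9}; col 5 has {2,3}; box has {2,4,6,8,9} → only 5 remains.
r8c2 = 3: row 8 has {1,2,4,5,7,8,9}; col 2 has {1,6}; box has {8,9} → only 3 remains.
r8c3 = 6: row 8 has {1,2,3,4,5,7,8,9}; col 3 has {3,9}; box has {3,8,9} → only 6 remains.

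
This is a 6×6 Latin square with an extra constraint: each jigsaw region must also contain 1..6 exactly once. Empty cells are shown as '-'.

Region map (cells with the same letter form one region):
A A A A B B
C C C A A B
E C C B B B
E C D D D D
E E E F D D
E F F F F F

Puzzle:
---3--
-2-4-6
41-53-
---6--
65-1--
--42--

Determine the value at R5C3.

3

R1C2 = 6: row 1 has {3}; col 2 has {1,2,5}; region has {3,4} → only 6 remains.
R3C3 = 6: row 3 has {1,3,4,5}; col 3 has {4}; region has {1,2} → only 6 remains.
R3C6 = 2: row 3 has {1,3,4,5,6}; col 6 has {6}; region has {3,5,6} → only 2 remains.
R6C2 = 3: row 6 has {2,4}; col 2 has {1,2,5,6}; region has {1,2,4} → only 3 remains.
R6C6 = 5: row 6 has {2,3,4}; col 6 has {2,6}; region has {1,2,3,4} → only 5 remains.
R4C2 = 4: row 4 has {6}; col 2 has {1,2,3,5,6}; region has {1,2,6} → only 4 remains.
R6C1 = 1: row 6 has {2,3,4,5}; col 1 has {4,6}; region has {4,5,6} → only 1 remains.
R6C5 = 6: row 6 has {1,2,3,4,5}; col 5 has {3}; region has {1,2,3,4,5} → only 6 remains.
R2C5 = 1: in row 2, 1 can only go here (every other open cell in that row sees a 1).
R1C5 = 4: row 1 has {3,6}; col 5 has {1,3,6}; region has {2,3,5,6} → only 4 remains.
R1C6 = 1: row 1 has {3,4,6}; col 6 has {2,5,6}; region has {2,3,4,5,6} → only 1 remains.
R4C6 = 3: row 4 has {4,6}; col 6 has {1,2,5,6}; region has {6} → only 3 remains.
R5C5 = 2: row 5 has {1,5,6}; col 5 has {1,3,4,6}; region has {3,6} → only 2 remains.
R5C6 = 4: row 5 has {1,2,5,6}; col 6 has {1,2,3,5,6}; region has {2,3,6} → only 4 remains.
R4C1 = 2: row 4 has {3,4,6}; col 1 has {1,4,6}; region has {1,4,5,6} → only 2 remains.
R4C5 = 5: row 4 has {2,3,4,6}; col 5 has {1,2,3,4,6}; region has {2,3,4,6} → only 5 remains.
R5C3 = 3: row 5 has {1,2,4,5,6}; col 3 has {4,6}; region has {1,2,4,5,6} → only 3 remains.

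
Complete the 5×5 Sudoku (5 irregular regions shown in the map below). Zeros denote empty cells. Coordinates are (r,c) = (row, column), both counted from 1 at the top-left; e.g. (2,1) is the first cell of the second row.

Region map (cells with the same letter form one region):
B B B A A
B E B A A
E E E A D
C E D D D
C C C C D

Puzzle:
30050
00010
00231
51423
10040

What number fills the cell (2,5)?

4

(1,3) = 1: row 1 has {3,5}; col 3 has {2,4}; region has {3} → only 1 remains.
(2,3) = 5: row 2 has {1}; col 3 has {1,2,4}; region has {1,3} → only 5 remains.
(3,1) = 4: row 3 has {1,2,3}; col 1 has {1,3,5}; region has {1,2} → only 4 remains.
(3,2) = 5: row 3 has {1,2,3,4}; col 2 has {1}; region has {1,2,4} → only 5 remains.
(5,3) = 3: row 5 has {1,4}; col 3 has {1,2,4,5}; region has {1,4,5} → only 3 remains.
(5,5) = 5: row 5 has {1,3,4}; col 5 has {1,3}; region has {1,2,3,4} → only 5 remains.
(2,1) = 2: row 2 has {1,5}; col 1 has {1,3,4,5}; region has {1,3,5} → only 2 remains.
(2,2) = 3: row 2 has {1,2,5}; col 2 has {1,5}; region has {1,2,4,5} → only 3 remains.
(2,5) = 4: row 2 has {1,2,3,5}; col 5 has {1,3,5}; region has {1,3,5} → only 4 remains.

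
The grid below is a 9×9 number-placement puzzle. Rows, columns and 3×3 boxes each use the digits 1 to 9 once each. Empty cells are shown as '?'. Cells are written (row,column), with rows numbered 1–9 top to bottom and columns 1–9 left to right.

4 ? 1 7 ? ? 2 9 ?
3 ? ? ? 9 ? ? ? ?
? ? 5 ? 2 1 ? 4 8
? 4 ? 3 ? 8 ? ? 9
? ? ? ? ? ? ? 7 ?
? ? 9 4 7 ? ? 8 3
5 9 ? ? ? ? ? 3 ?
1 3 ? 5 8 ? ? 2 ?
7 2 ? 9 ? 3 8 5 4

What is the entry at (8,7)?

(3,4) = 6: row 3 has {1,2,4,5,8}; col 4 has {3,4,5,7,9}; box has {1,2,7,9} → only 6 remains.
(9,3) = 6: row 9 has {2,3,4,5,7,8,9}; col 3 has {1,5,9}; box has {1,2,3,5,7,9} → only 6 remains.
(9,5) = 1: row 9 has {2,3,4,5,6,7,8,9}; col 5 has {2,7,8,9}; box has {3,5,8,9} → only 1 remains.
(1,6) = 5: row 1 has {1,2,4,7,9}; col 6 has {1,3,8}; box has {1,2,6,7,9} → only 5 remains.
(1,9) = 6: row 1 has {1,2,4,5,7,9}; col 9 has {3,4,8,9}; box has {2,4,8,9} → only 6 remains.
(2,4) = 8: row 2 has {3,9}; col 4 has {3,4,5,6,7,9}; box has {1,2,5,6,7,9} → only 8 remains.
(2,6) = 4: row 2 has {3,8,9}; col 6 has {1,3,5,8}; box has {1,2,5,6,7,8,9} → only 4 remains.
(2,8) = 1: row 2 has {3,4,8,9}; col 8 has {2,3,4,5,7,8,9}; box has {2,4,6,8,9} → only 1 remains.
(3,1) = 9: row 3 has {1,2,4,5,6,8}; col 1 has {1,3,4,5,7}; box has {1,3,4,5} → only 9 remains.
(3,2) = 7: row 3 has {1,2,4,5,6,8,9}; col 2 has {2,3,4,9}; box has {1,3,4,5,9} → only 7 remains.
(3,7) = 3: row 3 has {1,2,4,5,6,7,8,9}; col 7 has {2,8}; box has {1,2,4,6,8,9} → only 3 remains.
(4,8) = 6: row 4 has {3,4,8,9}; col 8 has {1,2,3,4,5,7,8,9}; box has {3,7,8,9} → only 6 remains.
(7,4) = 2: row 7 has {3,5,9}; col 4 has {3,4,5,6,7,8,9}; box has {1,3,5,8,9} → only 2 remains.
(8,3) = 4: row 8 has {1,2,3,5,8}; col 3 has {1,5,6,9}; box has {1,2,3,5,6,7,9} → only 4 remains.
(8,9) = 7: row 8 has {1,2,3,4,5,8}; col 9 has {3,4,6,8,9}; box has {2,3,4,5,8} → only 7 remains.
(1,2) = 8: row 1 has {1,2,4,5,6,7,9}; col 2 has {2,3,4,7,9}; box has {1,3,4,5,7,9} → only 8 remains.
(1,5) = 3: row 1 has {1,2,4,5,6,7,8,9}; col 5 has {1,2,7,8,9}; box has {1,2,4,5,6,7,8,9} → only 3 remains.
(2,2) = 6: row 2 has {1,3,4,8,9}; col 2 has {2,3,4,7,8,9}; box has {1,3,4,5,7,8,9} → only 6 remains.
(2,3) = 2: row 2 has {1,3,4,6,8,9}; col 3 has {1,4,5,6,9}; box has {1,3,4,5,6,7,8,9} → only 2 remains.
(2,9) = 5: row 2 has {1,2,3,4,6,8,9}; col 9 has {3,4,6,7,8,9}; box has {1,2,3,4,6,8,9} → only 5 remains.
(4,1) = 2: row 4 has {3,4,6,8,9}; col 1 has {1,3,4,5,7,9}; box has {4,9} → only 2 remains.
(4,3) = 7: row 4 has {2,3,4,6,8,9}; col 3 has {1,2,4,5,6,9}; box has {2,4,9} → only 7 remains.
(4,5) = 5: row 4 has {2,3,4,6,7,8,9}; col 5 has {1,2,3,7,8,9}; box has {3,4,7,8} → only 5 remains.
(4,7) = 1: row 4 has {2,3,4,5,6,7,8,9}; col 7 has {2,3,8}; box has {3,6,7,8,9} → only 1 remains.
(5,4) = 1: row 5 has {7}; col 4 has {2,3,4,5,6,7,8,9}; box has {3,4,5,7,8} → only 1 remains.
(5,5) = 6: row 5 has {1,7}; col 5 has {1,2,3,5,7,8,9}; box has {1,3,4,5,7,8} → only 6 remains.
(5,9) = 2: row 5 has {1,6,7}; col 9 has {3,4,5,6,7,8,9}; box has {1,3,6,7,8,9} → only 2 remains.
(6,1) = 6: row 6 has {3,4,7,8,9}; col 1 has {1,2,3,4,5,7,9}; box has {2,4,7,9} → only 6 remains.
(6,6) = 2: row 6 has {3,4,6,7,8,9}; col 6 has {1,3,4,5,8}; box has {1,3,4,5,6,7,8} → only 2 remains.
(6,7) = 5: row 6 has {2,3,4,6,7,8,9}; col 7 has {1,2,3,8}; box has {1,2,3,6,7,8,9} → only 5 remains.
(7,3) = 8: row 7 has {2,3,5,9}; col 3 has {1,2,4,5,6,7,9}; box has {1,2,3,4,5,6,7,9} → only 8 remains.
(7,5) = 4: row 7 has {2,3,5,8,9}; col 5 has {1,2,3,5,6,7,8,9}; box has {1,2,3,5,8,9} → only 4 remains.
(7,7) = 6: row 7 has {2,3,4,5,8,9}; col 7 has {1,2,3,5,8}; box has {2,3,4,5,7,8} → only 6 remains.
(7,9) = 1: row 7 has {2,3,4,5,6,8,9}; col 9 has {2,3,4,5,6,7,8,9}; box has {2,3,4,5,6,7,8} → only 1 remains.
(8,6) = 6: row 8 has {1,2,3,4,5,7,8}; col 6 has {1,2,3,4,5,8}; box has {1,2,3,4,5,8,9} → only 6 remains.
(8,7) = 9: row 8 has {1,2,3,4,5,6,7,8}; col 7 has {1,2,3,5,6,8}; box has {1,2,3,4,5,6,7,8} → only 9 remains.

9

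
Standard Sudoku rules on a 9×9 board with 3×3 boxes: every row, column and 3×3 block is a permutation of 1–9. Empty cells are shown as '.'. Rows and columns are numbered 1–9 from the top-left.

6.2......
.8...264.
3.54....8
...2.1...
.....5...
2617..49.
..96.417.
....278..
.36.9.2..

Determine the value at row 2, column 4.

5

row 2, column 3 = 7: row 2 has {2,4,6,8}; col 3 has {1,2,5,6,9}; box has {2,3,5,6,8} → only 7 remains.
row 8, column 3 = 4: row 8 has {2,7,8}; col 3 has {1,2,5,6,7,9}; box has {3,6,9} → only 4 remains.
row 9, column 6 = 8: row 9 has {2,3,6,9}; col 6 has {1,2,4,5,7}; box has {2,4,6,7,9} → only 8 remains.
row 9, column 8 = 5: row 9 has {2,3,6,8,9}; col 8 has {4,7,9}; box has {1,2,7,8} → only 5 remains.
row 9, column 9 = 4: row 9 has {2,3,5,6,8,9}; col 9 has {8}; box has {1,2,5,7,8} → only 4 remains.
row 6, column 6 = 3: row 6 has {1,2,4,6,7,9}; col 6 has {1,2,4,5,7,8}; box has {1,2,5,7} → only 3 remains.
row 6, column 9 = 5: row 6 has {1,2,3,4,6,7,9}; col 9 has {4,8}; box has {4,9} → only 5 remains.
row 7, column 9 = 3: row 7 has {1,4,6,7,9}; col 9 has {4,5,8}; box has {1,2,4,5,7,8} → only 3 remains.
row 8, column 8 = 6: row 8 has {2,4,7,8}; col 8 has {4,5,7,9}; box has {1,2,3,4,5,7,8} → only 6 remains.
row 8, column 9 = 9: row 8 has {2,4,6,7,8}; col 9 has {3,4,5,8}; box has {1,2,3,4,5,6,7,8} → only 9 remains.
row 9, column 4 = 1: row 9 has {2,3,4,5,6,8,9}; col 4 has {2,4,6,7}; box has {2,4,6,7,8,9} → only 1 remains.
row 1, column 6 = 9: row 1 has {2,6}; col 6 has {1,2,3,4,5,7,8}; box has {2,4} → only 9 remains.
row 2, column 9 = 1: row 2 has {2,4,6,7,8}; col 9 has {3,4,5,8,9}; box has {4,6,8} → only 1 remains.
row 3, column 6 = 6: row 3 has {3,4,5,8}; col 6 has {1,2,3,4,5,7,8,9}; box has {2,4,9} → only 6 remains.
row 3, column 8 = 2: row 3 has {3,4,5,6,8}; col 8 has {4,5,6,7,9}; box has {1,4,6,8} → only 2 remains.
row 6, column 5 = 8: row 6 has {1,2,3,4,5,6,7,9}; col 5 has {2,9}; box has {1,2,3,5,7} → only 8 remains.
row 7, column 5 = 5: row 7 has {1,3,4,6,7,9}; col 5 has {2,8,9}; box has {1,2,4,6,7,8,9} → only 5 remains.
row 8, column 4 = 3: row 8 has {2,4,6,7,8,9}; col 4 has {1,2,4,6,7}; box has {1,2,4,5,6,7,8,9} → only 3 remains.
row 9, column 1 = 7: row 9 has {1,2,3,4,5,6,8,9}; col 1 has {2,3,6}; box has {3,4,6,9} → only 7 remains.
row 1, column 8 = 3: row 1 has {2,6,9}; col 8 has {2,4,5,6,7,9}; box has {1,2,4,6,8} → only 3 remains.
row 1, column 9 = 7: row 1 has {2,3,6,9}; col 9 has {1,3,4,5,8,9}; box has {1,2,3,4,6,8} → only 7 remains.
row 2, column 1 = 9: row 2 has {1,2,4,6,7,8}; col 1 has {2,3,6,7}; box has {2,3,5,6,7,8} → only 9 remains.
row 2, column 4 = 5: row 2 has {1,2,4,6,7,8,9}; col 4 has {1,2,3,4,6,7}; box has {2,4,6,9} → only 5 remains.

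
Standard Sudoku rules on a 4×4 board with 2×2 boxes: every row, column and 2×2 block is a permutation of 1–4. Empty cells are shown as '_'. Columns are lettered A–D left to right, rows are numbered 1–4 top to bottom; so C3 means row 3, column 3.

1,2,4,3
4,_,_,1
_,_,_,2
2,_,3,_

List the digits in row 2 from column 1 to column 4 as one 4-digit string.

4321

B2 = 3: row 2 has {1,4}; col 2 has {2}; box has {1,2,4} → only 3 remains.
C2 = 2: row 2 has {1,3,4}; col 3 has {3,4}; box has {1,3,4} → only 2 remains.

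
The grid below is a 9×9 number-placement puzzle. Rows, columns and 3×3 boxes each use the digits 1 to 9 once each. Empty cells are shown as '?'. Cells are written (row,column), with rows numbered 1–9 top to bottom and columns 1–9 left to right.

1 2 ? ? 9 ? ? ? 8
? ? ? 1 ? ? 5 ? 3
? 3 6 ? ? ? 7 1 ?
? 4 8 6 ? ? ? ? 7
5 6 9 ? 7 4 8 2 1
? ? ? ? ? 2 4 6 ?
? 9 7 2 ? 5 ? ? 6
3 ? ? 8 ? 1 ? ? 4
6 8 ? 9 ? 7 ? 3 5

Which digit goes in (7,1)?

4

(1,7) = 6: row 1 has {1,2,8,9}; col 7 has {4,5,7,8}; box has {1,3,5,7,8} → only 6 remains.
(1,8) = 4: row 1 has {1,2,6,8,9}; col 8 has {1,2,3,6}; box has {1,3,5,6,7,8} → only 4 remains.
(2,2) = 7: row 2 has {1,3,5}; col 2 has {2,3,4,6,8,9}; box has {1,2,3,6} → only 7 remains.
(2,3) = 4: row 2 has {1,3,5,7}; col 3 has {6,7,8,9}; box has {1,2,3,6,7} → only 4 remains.
(2,8) = 9: row 2 has {1,3,4,5,7}; col 8 has {1,2,3,4,6}; box has {1,3,4,5,6,7,8} → only 9 remains.
(3,6) = 8: row 3 has {1,3,6,7}; col 6 has {1,2,4,5,7}; box has {1,9} → only 8 remains.
(3,9) = 2: row 3 has {1,3,6,7,8}; col 9 has {1,3,4,5,6,7,8}; box has {1,3,4,5,6,7,8,9} → only 2 remains.
(4,1) = 2: row 4 has {4,6,7,8}; col 1 has {1,3,5,6}; box has {4,5,6,8,9} → only 2 remains.
(4,8) = 5: row 4 has {2,4,6,7,8}; col 8 has {1,2,3,4,6,9}; box has {1,2,4,6,7,8} → only 5 remains.
(5,4) = 3: row 5 has {1,2,4,5,6,7,8,9}; col 4 has {1,2,6,8,9}; box has {2,4,6,7} → only 3 remains.
(6,1) = 7: row 6 has {2,4,6}; col 1 has {1,2,3,5,6}; box has {2,4,5,6,8,9} → only 7 remains.
(6,2) = 1: row 6 has {2,4,6,7}; col 2 has {2,3,4,6,7,8,9}; box has {2,4,5,6,7,8,9} → only 1 remains.
(6,3) = 3: row 6 has {1,2,4,6,7}; col 3 has {4,6,7,8,9}; box has {1,2,4,5,6,7,8,9} → only 3 remains.
(6,4) = 5: row 6 has {1,2,3,4,6,7}; col 4 has {1,2,3,6,8,9}; box has {2,3,4,6,7} → only 5 remains.
(6,5) = 8: row 6 has {1,2,3,4,5,6,7}; col 5 has {7,9}; box has {2,3,4,5,6,7} → only 8 remains.
(6,9) = 9: row 6 has {1,2,3,4,5,6,7,8}; col 9 has {1,2,3,4,5,6,7,8}; box has {1,2,4,5,6,7,8} → only 9 remains.
(7,1) = 4: row 7 has {2,5,6,7,9}; col 1 has {1,2,3,5,6,7}; box has {3,6,7,8,9} → only 4 remains.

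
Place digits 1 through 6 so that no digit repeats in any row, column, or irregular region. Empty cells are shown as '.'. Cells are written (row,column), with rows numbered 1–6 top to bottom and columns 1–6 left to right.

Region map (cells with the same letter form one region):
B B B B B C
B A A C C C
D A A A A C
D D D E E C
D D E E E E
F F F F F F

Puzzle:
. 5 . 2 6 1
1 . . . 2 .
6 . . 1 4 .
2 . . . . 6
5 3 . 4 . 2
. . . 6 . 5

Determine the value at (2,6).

4

(2,2) = 6 (sole candidate).
(3,2) = 2 (sole candidate).
(3,6) = 3 (sole candidate).
(5,5) = 1 (sole candidate).
(6,5) = 3 (sole candidate).
(2,4) = 5 (sole candidate).
(2,6) = 4: row 2 has {1,2,5,6}; col 6 has {1,2,3,5,6}; region has {1,2,3,5,6} → only 4 remains.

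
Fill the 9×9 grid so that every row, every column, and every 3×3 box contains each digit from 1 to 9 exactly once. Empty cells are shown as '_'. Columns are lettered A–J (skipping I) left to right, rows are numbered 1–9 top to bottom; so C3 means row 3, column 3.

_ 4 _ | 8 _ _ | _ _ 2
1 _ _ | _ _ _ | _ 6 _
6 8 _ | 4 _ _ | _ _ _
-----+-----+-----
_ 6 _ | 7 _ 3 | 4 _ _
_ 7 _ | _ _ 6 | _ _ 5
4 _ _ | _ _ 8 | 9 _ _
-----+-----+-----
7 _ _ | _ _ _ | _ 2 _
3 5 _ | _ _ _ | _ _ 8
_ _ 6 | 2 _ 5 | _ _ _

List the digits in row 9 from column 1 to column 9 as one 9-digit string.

816235749

J4 = 1 (sole candidate).
H4 = 8 (sole candidate).
H5 = 3 (sole candidate).
H6 = 7 (sole candidate).
J6 = 6 (sole candidate).
G5 = 2 (sole candidate).
E1 = 6 (hidden single in row 1).
J2 = 4 (hidden single in row 2).
G2 = 8 (hidden single in row 2).
E5 = 4 (hidden single in row 5).
G7 = 5 (hidden single in row 7).
D7 = 6 (hidden single in row 7).
C8 = 2 (hidden single in row 8).
G8 = 6 (hidden single in row 8).
H9 = 4: in row 9, 4 can only go here (every other open cell in that row sees a 4).
F8 = 4 (hidden single in row 8).
C7 = 4 (hidden single in row 7).
E7 = 8 (hidden single in row 7).
J7 = 3 (hidden single in row 7).
E8 = 7 (hidden single in row 8).
E9 = 3: in row 9, 3 can only go here (every other open cell in that row sees a 3).
A9 = 8: in row 9, 8 can only go here (every other open cell in that row sees an 8).
A5 = 9 (sole candidate).
D5 = 1 (sole candidate).
D6 = 5 (sole candidate).
E6 = 2 (sole candidate).
D8 = 9 (sole candidate).
H8 = 1 (sole candidate).
G9 = 7: row 9 has {2,3,4,5,6,8}; col 7 has {2,4,5,6,8,9}; box has {1,2,3,4,5,6,8} → only 7 remains.
J9 = 9: row 9 has {2,3,4,5,6,7,8}; col 9 has {1,2,3,4,5,6,8}; box has {1,2,3,4,5,6,7,8} → only 9 remains.
A1 = 5 (sole candidate).
H1 = 9 (sole candidate).
D2 = 3 (sole candidate).
H3 = 5 (sole candidate).
J3 = 7 (sole candidate).
A4 = 2 (sole candidate).
C4 = 5 (sole candidate).
E4 = 9 (sole candidate).
C5 = 8 (sole candidate).
F7 = 1 (sole candidate).
B9 = 1: row 9 has {2,3,4,5,6,7,8,9}; col 2 has {4,5,6,7,8}; box has {2,3,4,5,6,7,8} → only 1 remains.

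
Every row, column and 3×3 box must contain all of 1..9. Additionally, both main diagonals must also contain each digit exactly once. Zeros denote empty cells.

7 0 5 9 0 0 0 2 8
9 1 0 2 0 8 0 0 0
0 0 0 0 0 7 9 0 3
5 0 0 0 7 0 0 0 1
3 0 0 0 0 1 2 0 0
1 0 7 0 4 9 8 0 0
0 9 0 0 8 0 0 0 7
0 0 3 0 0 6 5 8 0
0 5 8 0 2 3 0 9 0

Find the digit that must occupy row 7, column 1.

row 1, column 6 = 4: row 1 has {2,5,7,8,9}; col 6 has {1,3,6,7,8,9}; box has {2,7,8,9} → only 4 remains.
row 4, column 6 = 2: row 4 has {1,5,7}; col 6 has {1,3,4,6,7,8,9}; box has {1,4,7,9}; anti-diagonal has {8,9} → only 2 remains.
row 7, column 6 = 5: row 7 has {7,8,9}; col 6 has {1,2,3,4,6,7,8,9}; box has {2,3,6,8} → only 5 remains.
row 2, column 5 = 3: in row 2, 3 can only go here (every other open cell in that row sees a 3).
row 1, column 2 = 3: in row 1, 3 can only go here (every other open cell in that row sees a 3).
row 4, column 2 = 8: in row 4, 8 can only go here (every other open cell in that row sees an 8).
row 4, column 3 = 9: in row 4, 9 can only go here (every other open cell in that row sees a 9).
row 3, column 1 = 8: in row 3, 8 can only go here (every other open cell in that row sees an 8).
row 5, column 8 = 7: in row 5, 7 can only go here (every other open cell in that row sees a 7).
row 5, column 4 = 8: in row 5, 8 can only go here (every other open cell in that row sees an 8).
row 5, column 9 = 9: in row 5, 9 can only go here (every other open cell in that row sees a 9).
row 2, column 7 = 7: in row 2, 7 can only go here (every other open cell in that row sees a 7).
row 5, column 5 = 5: in row 5, 5 can only go here (every other open cell in that row sees a 5).
row 2, column 9 = 5: in row 2, 5 can only go here (every other open cell in that row sees a 5).
row 6, column 9 = 6: row 6 has {1,4,7,8,9}; col 9 has {1,3,5,7,8,9}; box has {1,2,7,8,9} → only 6 remains.
row 9, column 9 = 4: row 9 has {2,3,5,8,9}; col 9 has {1,3,5,6,7,8,9}; box has {5,7,8,9}; main diagonal has {1,5,7,8,9} → only 4 remains.
row 6, column 2 = 2: row 6 has {1,4,6,7,8,9}; col 2 has {1,3,5,8,9}; box has {1,3,5,7,8,9} → only 2 remains.
row 6, column 4 = 3: row 6 has {1,2,4,6,7,8,9}; col 4 has {2,8,9}; box has {1,2,4,5,7,8,9}; anti-diagonal has {2,5,8,9} → only 3 remains.
row 6, column 8 = 5: row 6 has {1,2,3,4,6,7,8,9}; col 8 has {2,7,8,9}; box has {1,2,6,7,8,9} → only 5 remains.
row 8, column 9 = 2: row 8 has {3,5,6,8}; col 9 has {1,3,4,5,6,7,8,9}; box has {4,5,7,8,9} → only 2 remains.
row 9, column 1 = 6: row 9 has {2,3,4,5,8,9}; col 1 has {1,3,5,7,8,9}; box has {3,5,8,9}; anti-diagonal has {2,3,5,8,9} → only 6 remains.
row 9, column 7 = 1: row 9 has {2,3,4,5,6,8,9}; col 7 has {2,5,7,8,9}; box has {2,4,5,7,8,9} → only 1 remains.
row 1, column 7 = 6: row 1 has {2,3,4,5,7,8,9}; col 7 has {1,2,5,7,8,9}; box has {2,3,5,7,8,9} → only 6 remains.
row 2, column 8 = 4: row 2 has {1,2,3,5,7,8,9}; col 8 has {2,5,7,8,9}; box has {2,3,5,6,7,8,9}; anti-diagonal has {2,3,5,6,8,9} → only 4 remains.
row 3, column 8 = 1: row 3 has {3,7,8,9}; col 8 has {2,4,5,7,8,9}; box has {2,3,4,5,6,7,8,9} → only 1 remains.
row 4, column 4 = 6: row 4 has {1,2,5,7,8,9}; col 4 has {2,3,8,9}; box has {1,2,3,4,5,7,8,9}; main diagonal has {1,4,5,7,8,9} → only 6 remains.
row 4, column 8 = 3: row 4 has {1,2,5,6,7,8,9}; col 8 has {1,2,4,5,7,8,9}; box has {1,2,5,6,7,8,9} → only 3 remains.
row 7, column 3 = 1: row 7 has {5,7,8,9}; col 3 has {3,5,7,8,9}; box has {3,5,6,8,9}; anti-diagonal has {2,3,4,5,6,8,9} → only 1 remains.
row 7, column 4 = 4: row 7 has {1,5,7,8,9}; col 4 has {2,3,6,8,9}; box has {2,3,5,6,8} → only 4 remains.
row 7, column 7 = 3: row 7 has {1,4,5,7,8,9}; col 7 has {1,2,5,6,7,8,9}; box has {1,2,4,5,7,8,9}; main diagonal has {1,4,5,6,7,8,9} → only 3 remains.
row 7, column 8 = 6: row 7 has {1,3,4,5,7,8,9}; col 8 has {1,2,3,4,5,7,8,9}; box has {1,2,3,4,5,7,8,9} → only 6 remains.
row 8, column 1 = 4: row 8 has {2,3,5,6,8}; col 1 has {1,3,5,6,7,8,9}; box has {1,3,5,6,8,9} → only 4 remains.
row 8, column 2 = 7: row 8 has {2,3,4,5,6,8}; col 2 has {1,2,3,5,8,9}; box has {1,3,4,5,6,8,9}; anti-diagonal has {1,2,3,4,5,6,8,9} → only 7 remains.
row 8, column 4 = 1: row 8 has {2,3,4,5,6,7,8}; col 4 has {2,3,4,6,8,9}; box has {2,3,4,5,6,8} → only 1 remains.
row 8, column 5 = 9: row 8 has {1,2,3,4,5,6,7,8}; col 5 has {2,3,4,5,7,8}; box has {1,2,3,4,5,6,8} → only 9 remains.
row 9, column 4 = 7: row 9 has {1,2,3,4,5,6,8,9}; col 4 has {1,2,3,4,6,8,9}; box has {1,2,3,4,5,6,8,9} → only 7 remains.
row 1, column 5 = 1: row 1 has {2,3,4,5,6,7,8,9}; col 5 has {2,3,4,5,7,8,9}; box has {2,3,4,7,8,9} → only 1 remains.
row 2, column 3 = 6: row 2 has {1,2,3,4,5,7,8,9}; col 3 has {1,3,5,7,8,9}; box has {1,3,5,7,8,9} → only 6 remains.
row 3, column 2 = 4: row 3 has {1,3,7,8,9}; col 2 has {1,2,3,5,7,8,9}; box has {1,3,5,6,7,8,9} → only 4 remains.
row 3, column 3 = 2: row 3 has {1,3,4,7,8,9}; col 3 has {1,3,5,6,7,8,9}; box has {1,3,4,5,6,7,8,9}; main diagonal has {1,3,4,5,6,7,8,9} → only 2 remains.
row 3, column 4 = 5: row 3 has {1,2,3,4,7,8,9}; col 4 has {1,2,3,4,6,7,8,9}; box has {1,2,3,4,7,8,9} → only 5 remains.
row 3, column 5 = 6: row 3 has {1,2,3,4,5,7,8,9}; col 5 has {1,2,3,4,5,7,8,9}; box has {1,2,3,4,5,7,8,9} → only 6 remains.
row 4, column 7 = 4: row 4 has {1,2,3,5,6,7,8,9}; col 7 has {1,2,3,5,6,7,8,9}; box has {1,2,3,5,6,7,8,9} → only 4 remains.
row 5, column 2 = 6: row 5 has {1,2,3,5,7,8,9}; col 2 has {1,2,3,4,5,7,8,9}; box has {1,2,3,5,7,8,9} → only 6 remains.
row 5, column 3 = 4: row 5 has {1,2,3,5,6,7,8,9}; col 3 has {1,2,3,5,6,7,8,9}; box has {1,2,3,5,6,7,8,9} → only 4 remains.
row 7, column 1 = 2: row 7 has {1,3,4,5,6,7,8,9}; col 1 has {1,3,4,5,6,7,8,9}; box has {1,3,4,5,6,7,8,9} → only 2 remains.

2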